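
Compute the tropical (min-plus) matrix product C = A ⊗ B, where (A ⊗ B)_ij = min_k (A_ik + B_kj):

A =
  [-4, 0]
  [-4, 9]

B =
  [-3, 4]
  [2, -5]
A ⊗ B =
  [-7, -5]
  [-7, 0]

Apply the min-plus product entry-by-entry:
  C[0][0] = min over k of (A[0][0] + B[0][0] = -4 + -3 = -7, A[0][1] + B[1][0] = 0 + 2 = 2) = -7 (attained at k = 0)
  C[0][1] = min over k of (A[0][0] + B[0][1] = -4 + 4 = 0, A[0][1] + B[1][1] = 0 + -5 = -5) = -5 (attained at k = 1)
  C[1][0] = min over k of (A[1][0] + B[0][0] = -4 + -3 = -7, A[1][1] + B[1][0] = 9 + 2 = 11) = -7 (attained at k = 0)
  C[1][1] = min over k of (A[1][0] + B[0][1] = -4 + 4 = 0, A[1][1] + B[1][1] = 9 + -5 = 4) = 0 (attained at k = 0)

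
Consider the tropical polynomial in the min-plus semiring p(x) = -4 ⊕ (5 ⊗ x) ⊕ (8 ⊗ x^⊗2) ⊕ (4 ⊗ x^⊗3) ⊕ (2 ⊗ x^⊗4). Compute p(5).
p(5) = -4

A tropical monomial a ⊗ x^⊗i evaluates to a + i · x. Evaluating each term at x = 5:
  Term 0 contributes -4 + 0 · 5 = -4
  Term 1 contributes 5 + 1 · 5 = 10
  Term 2 contributes 8 + 2 · 5 = 18
  Term 3 contributes 4 + 3 · 5 = 19
  Term 4 contributes 2 + 4 · 5 = 22
p(5) = ⊕ of these = min[-4, 10, 18, 19, 22] = -4.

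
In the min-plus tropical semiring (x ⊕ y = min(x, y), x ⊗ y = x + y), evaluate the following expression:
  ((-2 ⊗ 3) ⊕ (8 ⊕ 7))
((-2 ⊗ 3) ⊕ (8 ⊕ 7)) = 1

Expand innermost to outermost. Recall ⊕ takes the minimum of its arguments and ⊗ takes their sum. Working out the expression ((-2 ⊗ 3) ⊕ (8 ⊕ 7)) gives 1.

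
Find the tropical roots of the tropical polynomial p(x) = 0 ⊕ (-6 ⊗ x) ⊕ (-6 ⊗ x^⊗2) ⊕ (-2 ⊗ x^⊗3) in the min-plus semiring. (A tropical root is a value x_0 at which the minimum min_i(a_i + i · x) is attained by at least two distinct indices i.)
Roots: {-4, 0, 6}

Each tropical root is a break point of the lower envelope of the lines y = a_i + i · x (there are 4 lines, with slopes 0, 1, ..., 3). Only the lines that attain the minimum somewhere contribute to roots; other lines are dominated. Here the surviving (envelope) indices are i = 3, i = 2, i = 1, i = 0.
Intersections between consecutive envelope lines give the roots: for adjacent envelope indices i < j the intersection is x = (a_i − a_j) / (j − i). Reading off the sorted break points: {-4, 0, 6}.
Verification: at each break x_0, at least two indices attain the minimum of min_i(a_i + i · x_0).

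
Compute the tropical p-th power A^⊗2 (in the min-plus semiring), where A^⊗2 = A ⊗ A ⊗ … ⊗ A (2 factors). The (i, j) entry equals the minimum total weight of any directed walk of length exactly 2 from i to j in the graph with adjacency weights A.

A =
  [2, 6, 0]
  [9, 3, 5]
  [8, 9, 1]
A^⊗2 =
  [4, 8, 1]
  [11, 6, 6]
  [9, 10, 2]

Each entry (A^⊗2)_ij equals the minimum over all length-2 walks i = v_0 → v_1 → … → v_2 = j of Σ_t A[v_t][v_{t+1}]. For example, for (i, j) = (0, 2) we minimise over 3 possible intermediate vertex sequences; the minimum is 1, attained along the walk 0 → 2 → 2.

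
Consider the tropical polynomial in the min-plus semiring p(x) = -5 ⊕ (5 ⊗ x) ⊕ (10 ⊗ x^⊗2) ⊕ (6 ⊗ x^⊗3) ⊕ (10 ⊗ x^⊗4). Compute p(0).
p(0) = -5

A tropical monomial a ⊗ x^⊗i evaluates to a + i · x. Evaluating each term at x = 0:
  Term 0 contributes -5 + 0 · 0 = -5
  Term 1 contributes 5 + 1 · 0 = 5
  Term 2 contributes 10 + 2 · 0 = 10
  Term 3 contributes 6 + 3 · 0 = 6
  Term 4 contributes 10 + 4 · 0 = 10
p(0) = ⊕ of these = min[-5, 5, 10, 6, 10] = -5.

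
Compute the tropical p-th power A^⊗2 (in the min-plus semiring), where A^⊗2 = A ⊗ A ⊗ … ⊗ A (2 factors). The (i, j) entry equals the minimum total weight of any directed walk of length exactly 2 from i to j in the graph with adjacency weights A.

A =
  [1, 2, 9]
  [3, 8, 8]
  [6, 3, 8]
A^⊗2 =
  [2, 3, 10]
  [4, 5, 12]
  [6, 8, 11]

Each entry (A^⊗2)_ij equals the minimum over all length-2 walks i = v_0 → v_1 → … → v_2 = j of Σ_t A[v_t][v_{t+1}]. For example, for (i, j) = (0, 2) we minimise over 3 possible intermediate vertex sequences; the minimum is 10, attained along the walk 0 → 0 → 2.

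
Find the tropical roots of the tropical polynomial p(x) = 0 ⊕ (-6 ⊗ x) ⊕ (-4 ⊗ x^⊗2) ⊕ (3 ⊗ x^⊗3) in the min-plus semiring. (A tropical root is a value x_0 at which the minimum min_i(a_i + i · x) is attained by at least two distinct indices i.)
Roots: {-7, -2, 6}

Each tropical root is a break point of the lower envelope of the lines y = a_i + i · x (there are 4 lines, with slopes 0, 1, ..., 3). Only the lines that attain the minimum somewhere contribute to roots; other lines are dominated. Here the surviving (envelope) indices are i = 3, i = 2, i = 1, i = 0.
Intersections between consecutive envelope lines give the roots: for adjacent envelope indices i < j the intersection is x = (a_i − a_j) / (j − i). Reading off the sorted break points: {-7, -2, 6}.
Verification: at each break x_0, at least two indices attain the minimum of min_i(a_i + i · x_0).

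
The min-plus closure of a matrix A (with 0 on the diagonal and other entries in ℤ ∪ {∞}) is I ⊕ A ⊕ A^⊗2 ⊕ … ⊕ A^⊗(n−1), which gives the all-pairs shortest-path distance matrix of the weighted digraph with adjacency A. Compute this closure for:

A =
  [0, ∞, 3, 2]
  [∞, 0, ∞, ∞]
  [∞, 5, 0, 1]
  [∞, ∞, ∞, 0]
Closure =
  [0, 8, 3, 2]
  [∞, 0, ∞, ∞]
  [∞, 5, 0, 1]
  [∞, ∞, ∞, 0]

This is the Floyd-Warshall all-pairs shortest-path computation. For each intermediate vertex k = 0, 1, …, 3, update dist[i][j] ← min(dist[i][j], dist[i][k] + dist[k][j]). The final matrix gives, for each (i, j), the minimum total weight of any directed path from i to j (possibly empty when i = j).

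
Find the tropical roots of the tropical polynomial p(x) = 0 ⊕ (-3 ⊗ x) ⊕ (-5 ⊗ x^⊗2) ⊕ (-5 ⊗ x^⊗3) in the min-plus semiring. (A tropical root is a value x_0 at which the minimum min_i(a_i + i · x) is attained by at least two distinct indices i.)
Roots: {0, 2, 3}

Each tropical root is a break point of the lower envelope of the lines y = a_i + i · x (there are 4 lines, with slopes 0, 1, ..., 3). Only the lines that attain the minimum somewhere contribute to roots; other lines are dominated. Here the surviving (envelope) indices are i = 3, i = 2, i = 1, i = 0.
Intersections between consecutive envelope lines give the roots: for adjacent envelope indices i < j the intersection is x = (a_i − a_j) / (j − i). Reading off the sorted break points: {0, 2, 3}.
Verification: at each break x_0, at least two indices attain the minimum of min_i(a_i + i · x_0).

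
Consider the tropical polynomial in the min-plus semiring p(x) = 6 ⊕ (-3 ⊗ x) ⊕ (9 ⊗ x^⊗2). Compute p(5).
p(5) = 2

A tropical monomial a ⊗ x^⊗i evaluates to a + i · x. Evaluating each term at x = 5:
  Term 0 contributes 6 + 0 · 5 = 6
  Term 1 contributes -3 + 1 · 5 = 2
  Term 2 contributes 9 + 2 · 5 = 19
p(5) = ⊕ of these = min[6, 2, 19] = 2.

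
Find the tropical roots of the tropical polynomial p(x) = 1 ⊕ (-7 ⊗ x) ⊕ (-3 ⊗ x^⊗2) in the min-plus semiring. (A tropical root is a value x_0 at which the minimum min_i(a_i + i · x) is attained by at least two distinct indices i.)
Roots: {-4, 8}

Each tropical root is a break point of the lower envelope of the lines y = a_i + i · x (there are 3 lines, with slopes 0, 1, ..., 2). Only the lines that attain the minimum somewhere contribute to roots; other lines are dominated. Here the surviving (envelope) indices are i = 2, i = 1, i = 0.
Intersections between consecutive envelope lines give the roots: for adjacent envelope indices i < j the intersection is x = (a_i − a_j) / (j − i). Reading off the sorted break points: {-4, 8}.
Verification: at each break x_0, at least two indices attain the minimum of min_i(a_i + i · x_0).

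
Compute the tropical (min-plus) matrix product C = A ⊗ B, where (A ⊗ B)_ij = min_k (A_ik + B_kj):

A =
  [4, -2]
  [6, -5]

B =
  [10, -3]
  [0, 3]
A ⊗ B =
  [-2, 1]
  [-5, -2]

Apply the min-plus product entry-by-entry:
  C[0][0] = min over k of (A[0][0] + B[0][0] = 4 + 10 = 14, A[0][1] + B[1][0] = -2 + 0 = -2) = -2 (attained at k = 1)
  C[0][1] = min over k of (A[0][0] + B[0][1] = 4 + -3 = 1, A[0][1] + B[1][1] = -2 + 3 = 1) = 1 (attained at k = 0)
  C[1][0] = min over k of (A[1][0] + B[0][0] = 6 + 10 = 16, A[1][1] + B[1][0] = -5 + 0 = -5) = -5 (attained at k = 1)
  C[1][1] = min over k of (A[1][0] + B[0][1] = 6 + -3 = 3, A[1][1] + B[1][1] = -5 + 3 = -2) = -2 (attained at k = 1)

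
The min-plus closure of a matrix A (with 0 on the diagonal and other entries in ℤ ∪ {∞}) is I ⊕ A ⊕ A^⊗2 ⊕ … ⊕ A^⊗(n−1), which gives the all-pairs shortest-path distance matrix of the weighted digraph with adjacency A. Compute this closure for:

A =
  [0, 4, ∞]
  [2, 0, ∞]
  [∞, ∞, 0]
Closure =
  [0, 4, ∞]
  [2, 0, ∞]
  [∞, ∞, 0]

This is the Floyd-Warshall all-pairs shortest-path computation. For each intermediate vertex k = 0, 1, …, 2, update dist[i][j] ← min(dist[i][j], dist[i][k] + dist[k][j]). The final matrix gives, for each (i, j), the minimum total weight of any directed path from i to j (possibly empty when i = j).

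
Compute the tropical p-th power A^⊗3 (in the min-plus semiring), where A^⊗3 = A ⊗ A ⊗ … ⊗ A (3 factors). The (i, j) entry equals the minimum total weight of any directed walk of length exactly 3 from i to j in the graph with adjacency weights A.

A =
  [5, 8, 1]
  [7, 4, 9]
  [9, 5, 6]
A^⊗3 =
  [13, 10, 11]
  [15, 12, 12]
  [16, 13, 13]

Each entry (A^⊗3)_ij equals the minimum over all length-3 walks i = v_0 → v_1 → … → v_3 = j of Σ_t A[v_t][v_{t+1}]. For example, for (i, j) = (0, 2) we minimise over 9 possible intermediate vertex sequences; the minimum is 11, attained along the walk 0 → 0 → 0 → 2.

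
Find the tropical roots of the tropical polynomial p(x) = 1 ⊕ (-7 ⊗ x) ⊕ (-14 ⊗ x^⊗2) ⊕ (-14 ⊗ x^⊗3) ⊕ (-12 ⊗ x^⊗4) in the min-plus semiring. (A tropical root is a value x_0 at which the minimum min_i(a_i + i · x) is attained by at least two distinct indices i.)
Roots: {-2, 0, 7, 8}

Each tropical root is a break point of the lower envelope of the lines y = a_i + i · x (there are 5 lines, with slopes 0, 1, ..., 4). Only the lines that attain the minimum somewhere contribute to roots; other lines are dominated. Here the surviving (envelope) indices are i = 4, i = 3, i = 2, i = 1, i = 0.
Intersections between consecutive envelope lines give the roots: for adjacent envelope indices i < j the intersection is x = (a_i − a_j) / (j − i). Reading off the sorted break points: {-2, 0, 7, 8}.
Verification: at each break x_0, at least two indices attain the minimum of min_i(a_i + i · x_0).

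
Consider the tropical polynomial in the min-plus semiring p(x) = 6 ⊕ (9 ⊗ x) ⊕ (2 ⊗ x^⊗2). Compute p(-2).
p(-2) = -2

A tropical monomial a ⊗ x^⊗i evaluates to a + i · x. Evaluating each term at x = -2:
  Term 0 contributes 6 + 0 · -2 = 6
  Term 1 contributes 9 + 1 · -2 = 7
  Term 2 contributes 2 + 2 · -2 = -2
p(-2) = ⊕ of these = min[6, 7, -2] = -2.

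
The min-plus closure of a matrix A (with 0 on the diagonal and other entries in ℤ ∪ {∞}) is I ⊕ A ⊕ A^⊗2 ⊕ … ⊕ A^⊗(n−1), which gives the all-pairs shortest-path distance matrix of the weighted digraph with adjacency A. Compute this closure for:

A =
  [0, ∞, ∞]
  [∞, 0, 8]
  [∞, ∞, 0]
Closure =
  [0, ∞, ∞]
  [∞, 0, 8]
  [∞, ∞, 0]

This is the Floyd-Warshall all-pairs shortest-path computation. For each intermediate vertex k = 0, 1, …, 2, update dist[i][j] ← min(dist[i][j], dist[i][k] + dist[k][j]). The final matrix gives, for each (i, j), the minimum total weight of any directed path from i to j (possibly empty when i = j).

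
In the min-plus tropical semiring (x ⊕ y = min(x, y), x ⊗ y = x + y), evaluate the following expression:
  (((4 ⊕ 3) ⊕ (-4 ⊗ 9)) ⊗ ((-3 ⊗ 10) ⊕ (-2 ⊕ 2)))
(((4 ⊕ 3) ⊕ (-4 ⊗ 9)) ⊗ ((-3 ⊗ 10) ⊕ (-2 ⊕ 2))) = 1

Expand innermost to outermost. Recall ⊕ takes the minimum of its arguments and ⊗ takes their sum. Working out the expression (((4 ⊕ 3) ⊕ (-4 ⊗ 9)) ⊗ ((-3 ⊗ 10) ⊕ (-2 ⊕ 2))) gives 1.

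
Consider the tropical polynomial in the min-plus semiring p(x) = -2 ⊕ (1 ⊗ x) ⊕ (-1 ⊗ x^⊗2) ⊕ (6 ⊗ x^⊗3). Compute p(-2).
p(-2) = -5

A tropical monomial a ⊗ x^⊗i evaluates to a + i · x. Evaluating each term at x = -2:
  Term 0 contributes -2 + 0 · -2 = -2
  Term 1 contributes 1 + 1 · -2 = -1
  Term 2 contributes -1 + 2 · -2 = -5
  Term 3 contributes 6 + 3 · -2 = 0
p(-2) = ⊕ of these = min[-2, -1, -5, 0] = -5.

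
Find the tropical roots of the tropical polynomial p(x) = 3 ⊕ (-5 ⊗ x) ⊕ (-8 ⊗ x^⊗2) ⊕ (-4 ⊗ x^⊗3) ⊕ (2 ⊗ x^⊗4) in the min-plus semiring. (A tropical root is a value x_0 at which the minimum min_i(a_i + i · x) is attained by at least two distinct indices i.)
Roots: {-6, -4, 3, 8}

Each tropical root is a break point of the lower envelope of the lines y = a_i + i · x (there are 5 lines, with slopes 0, 1, ..., 4). Only the lines that attain the minimum somewhere contribute to roots; other lines are dominated. Here the surviving (envelope) indices are i = 4, i = 3, i = 2, i = 1, i = 0.
Intersections between consecutive envelope lines give the roots: for adjacent envelope indices i < j the intersection is x = (a_i − a_j) / (j − i). Reading off the sorted break points: {-6, -4, 3, 8}.
Verification: at each break x_0, at least two indices attain the minimum of min_i(a_i + i · x_0).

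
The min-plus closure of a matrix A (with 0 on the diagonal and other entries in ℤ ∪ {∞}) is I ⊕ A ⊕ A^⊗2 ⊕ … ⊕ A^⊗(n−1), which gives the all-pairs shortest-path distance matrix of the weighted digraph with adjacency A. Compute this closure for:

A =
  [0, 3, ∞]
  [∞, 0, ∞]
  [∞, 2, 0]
Closure =
  [0, 3, ∞]
  [∞, 0, ∞]
  [∞, 2, 0]

This is the Floyd-Warshall all-pairs shortest-path computation. For each intermediate vertex k = 0, 1, …, 2, update dist[i][j] ← min(dist[i][j], dist[i][k] + dist[k][j]). The final matrix gives, for each (i, j), the minimum total weight of any directed path from i to j (possibly empty when i = j).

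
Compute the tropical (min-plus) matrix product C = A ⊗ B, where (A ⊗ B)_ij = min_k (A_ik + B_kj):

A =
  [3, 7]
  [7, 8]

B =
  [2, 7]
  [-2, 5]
A ⊗ B =
  [5, 10]
  [6, 13]

Apply the min-plus product entry-by-entry:
  C[0][0] = min over k of (A[0][0] + B[0][0] = 3 + 2 = 5, A[0][1] + B[1][0] = 7 + -2 = 5) = 5 (attained at k = 0)
  C[0][1] = min over k of (A[0][0] + B[0][1] = 3 + 7 = 10, A[0][1] + B[1][1] = 7 + 5 = 12) = 10 (attained at k = 0)
  C[1][0] = min over k of (A[1][0] + B[0][0] = 7 + 2 = 9, A[1][1] + B[1][0] = 8 + -2 = 6) = 6 (attained at k = 1)
  C[1][1] = min over k of (A[1][0] + B[0][1] = 7 + 7 = 14, A[1][1] + B[1][1] = 8 + 5 = 13) = 13 (attained at k = 1)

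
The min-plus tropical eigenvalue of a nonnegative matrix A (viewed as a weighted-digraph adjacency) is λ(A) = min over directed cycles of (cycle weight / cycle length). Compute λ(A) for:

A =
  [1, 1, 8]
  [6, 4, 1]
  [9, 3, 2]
λ(A) = 1

Enumerate directed cycles and compute their means (weight / length). Sample:
  cycle 0 → 0: weight = 1, length = 1, mean = 1/1 ≈ 1.000
  cycle 1 → 1: weight = 4, length = 1, mean = 4/1 ≈ 4.000
  cycle 2 → 2: weight = 2, length = 1, mean = 2/1 ≈ 2.000
  cycle 0 → 1 → 0: weight = 7, length = 2, mean = 7/2 ≈ 3.500
  cycle 0 → 2 → 0: weight = 17, length = 2, mean = 17/2 ≈ 8.500
  cycle 1 → 0 → 1: weight = 7, length = 2, mean = 7/2 ≈ 3.500
Minimum mean = 1.000, attained e.g. along the cycle 0 → 0 with weight 1 and length 1. So λ(A) = 1/1 = 1.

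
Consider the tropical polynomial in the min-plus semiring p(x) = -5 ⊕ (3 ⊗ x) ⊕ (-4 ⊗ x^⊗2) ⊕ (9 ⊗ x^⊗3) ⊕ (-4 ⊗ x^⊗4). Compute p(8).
p(8) = -5

A tropical monomial a ⊗ x^⊗i evaluates to a + i · x. Evaluating each term at x = 8:
  Term 0 contributes -5 + 0 · 8 = -5
  Term 1 contributes 3 + 1 · 8 = 11
  Term 2 contributes -4 + 2 · 8 = 12
  Term 3 contributes 9 + 3 · 8 = 33
  Term 4 contributes -4 + 4 · 8 = 28
p(8) = ⊕ of these = min[-5, 11, 12, 33, 28] = -5.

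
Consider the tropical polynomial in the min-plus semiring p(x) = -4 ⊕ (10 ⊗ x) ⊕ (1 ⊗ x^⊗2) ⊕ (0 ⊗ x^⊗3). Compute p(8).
p(8) = -4

A tropical monomial a ⊗ x^⊗i evaluates to a + i · x. Evaluating each term at x = 8:
  Term 0 contributes -4 + 0 · 8 = -4
  Term 1 contributes 10 + 1 · 8 = 18
  Term 2 contributes 1 + 2 · 8 = 17
  Term 3 contributes 0 + 3 · 8 = 24
p(8) = ⊕ of these = min[-4, 18, 17, 24] = -4.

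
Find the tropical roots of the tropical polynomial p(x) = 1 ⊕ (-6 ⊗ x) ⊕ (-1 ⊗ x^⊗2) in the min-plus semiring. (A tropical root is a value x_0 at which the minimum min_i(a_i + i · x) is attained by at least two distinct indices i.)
Roots: {-5, 7}

Each tropical root is a break point of the lower envelope of the lines y = a_i + i · x (there are 3 lines, with slopes 0, 1, ..., 2). Only the lines that attain the minimum somewhere contribute to roots; other lines are dominated. Here the surviving (envelope) indices are i = 2, i = 1, i = 0.
Intersections between consecutive envelope lines give the roots: for adjacent envelope indices i < j the intersection is x = (a_i − a_j) / (j − i). Reading off the sorted break points: {-5, 7}.
Verification: at each break x_0, at least two indices attain the minimum of min_i(a_i + i · x_0).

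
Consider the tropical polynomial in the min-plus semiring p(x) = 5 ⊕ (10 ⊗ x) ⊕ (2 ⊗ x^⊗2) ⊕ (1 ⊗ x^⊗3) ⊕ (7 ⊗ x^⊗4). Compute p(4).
p(4) = 5

A tropical monomial a ⊗ x^⊗i evaluates to a + i · x. Evaluating each term at x = 4:
  Term 0 contributes 5 + 0 · 4 = 5
  Term 1 contributes 10 + 1 · 4 = 14
  Term 2 contributes 2 + 2 · 4 = 10
  Term 3 contributes 1 + 3 · 4 = 13
  Term 4 contributes 7 + 4 · 4 = 23
p(4) = ⊕ of these = min[5, 14, 10, 13, 23] = 5.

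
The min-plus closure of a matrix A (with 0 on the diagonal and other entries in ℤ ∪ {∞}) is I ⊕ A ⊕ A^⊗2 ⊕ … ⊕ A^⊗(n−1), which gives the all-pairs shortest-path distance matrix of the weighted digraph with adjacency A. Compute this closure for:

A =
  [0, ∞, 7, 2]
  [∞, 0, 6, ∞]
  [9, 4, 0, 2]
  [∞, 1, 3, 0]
Closure =
  [0, 3, 5, 2]
  [15, 0, 6, 8]
  [9, 3, 0, 2]
  [12, 1, 3, 0]

This is the Floyd-Warshall all-pairs shortest-path computation. For each intermediate vertex k = 0, 1, …, 3, update dist[i][j] ← min(dist[i][j], dist[i][k] + dist[k][j]). The final matrix gives, for each (i, j), the minimum total weight of any directed path from i to j (possibly empty when i = j).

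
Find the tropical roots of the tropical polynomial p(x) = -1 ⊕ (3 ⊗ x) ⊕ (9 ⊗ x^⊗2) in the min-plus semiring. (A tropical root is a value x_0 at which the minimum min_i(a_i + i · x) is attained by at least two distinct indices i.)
Roots: {-6, -4}

Each tropical root is a break point of the lower envelope of the lines y = a_i + i · x (there are 3 lines, with slopes 0, 1, ..., 2). Only the lines that attain the minimum somewhere contribute to roots; other lines are dominated. Here the surviving (envelope) indices are i = 2, i = 1, i = 0.
Intersections between consecutive envelope lines give the roots: for adjacent envelope indices i < j the intersection is x = (a_i − a_j) / (j − i). Reading off the sorted break points: {-6, -4}.
Verification: at each break x_0, at least two indices attain the minimum of min_i(a_i + i · x_0).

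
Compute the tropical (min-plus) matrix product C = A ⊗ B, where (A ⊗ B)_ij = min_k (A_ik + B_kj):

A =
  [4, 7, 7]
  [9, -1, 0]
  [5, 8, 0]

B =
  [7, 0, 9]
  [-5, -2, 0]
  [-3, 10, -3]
A ⊗ B =
  [2, 4, 4]
  [-6, -3, -3]
  [-3, 5, -3]

Apply the min-plus product entry-by-entry:
  C[0][0] = min over k of (A[0][0] + B[0][0] = 4 + 7 = 11, A[0][1] + B[1][0] = 7 + -5 = 2, A[0][2] + B[2][0] = 7 + -3 = 4) = 2 (attained at k = 1)
  C[0][1] = min over k of (A[0][0] + B[0][1] = 4 + 0 = 4, A[0][1] + B[1][1] = 7 + -2 = 5, A[0][2] + B[2][1] = 7 + 10 = 17) = 4 (attained at k = 0)
  C[0][2] = min over k of (A[0][0] + B[0][2] = 4 + 9 = 13, A[0][1] + B[1][2] = 7 + 0 = 7, A[0][2] + B[2][2] = 7 + -3 = 4) = 4 (attained at k = 2)
  C[1][0] = min over k of (A[1][0] + B[0][0] = 9 + 7 = 16, A[1][1] + B[1][0] = -1 + -5 = -6, A[1][2] + B[2][0] = 0 + -3 = -3) = -6 (attained at k = 1)
  C[1][1] = min over k of (A[1][0] + B[0][1] = 9 + 0 = 9, A[1][1] + B[1][1] = -1 + -2 = -3, A[1][2] + B[2][1] = 0 + 10 = 10) = -3 (attained at k = 1)
  C[1][2] = min over k of (A[1][0] + B[0][2] = 9 + 9 = 18, A[1][1] + B[1][2] = -1 + 0 = -1, A[1][2] + B[2][2] = 0 + -3 = -3) = -3 (attained at k = 2)
  C[2][0] = min over k of (A[2][0] + B[0][0] = 5 + 7 = 12, A[2][1] + B[1][0] = 8 + -5 = 3, A[2][2] + B[2][0] = 0 + -3 = -3) = -3 (attained at k = 2)
  C[2][1] = min over k of (A[2][0] + B[0][1] = 5 + 0 = 5, A[2][1] + B[1][1] = 8 + -2 = 6, A[2][2] + B[2][1] = 0 + 10 = 10) = 5 (attained at k = 0)
  C[2][2] = min over k of (A[2][0] + B[0][2] = 5 + 9 = 14, A[2][1] + B[1][2] = 8 + 0 = 8, A[2][2] + B[2][2] = 0 + -3 = -3) = -3 (attained at k = 2)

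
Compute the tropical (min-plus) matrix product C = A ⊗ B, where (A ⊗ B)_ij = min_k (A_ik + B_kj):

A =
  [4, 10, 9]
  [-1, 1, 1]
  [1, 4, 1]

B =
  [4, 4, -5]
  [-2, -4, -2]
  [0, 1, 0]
A ⊗ B =
  [8, 6, -1]
  [-1, -3, -6]
  [1, 0, -4]

Apply the min-plus product entry-by-entry:
  C[0][0] = min over k of (A[0][0] + B[0][0] = 4 + 4 = 8, A[0][1] + B[1][0] = 10 + -2 = 8, A[0][2] + B[2][0] = 9 + 0 = 9) = 8 (attained at k = 0)
  C[0][1] = min over k of (A[0][0] + B[0][1] = 4 + 4 = 8, A[0][1] + B[1][1] = 10 + -4 = 6, A[0][2] + B[2][1] = 9 + 1 = 10) = 6 (attained at k = 1)
  C[0][2] = min over k of (A[0][0] + B[0][2] = 4 + -5 = -1, A[0][1] + B[1][2] = 10 + -2 = 8, A[0][2] + B[2][2] = 9 + 0 = 9) = -1 (attained at k = 0)
  C[1][0] = min over k of (A[1][0] + B[0][0] = -1 + 4 = 3, A[1][1] + B[1][0] = 1 + -2 = -1, A[1][2] + B[2][0] = 1 + 0 = 1) = -1 (attained at k = 1)
  C[1][1] = min over k of (A[1][0] + B[0][1] = -1 + 4 = 3, A[1][1] + B[1][1] = 1 + -4 = -3, A[1][2] + B[2][1] = 1 + 1 = 2) = -3 (attained at k = 1)
  C[1][2] = min over k of (A[1][0] + B[0][2] = -1 + -5 = -6, A[1][1] + B[1][2] = 1 + -2 = -1, A[1][2] + B[2][2] = 1 + 0 = 1) = -6 (attained at k = 0)
  C[2][0] = min over k of (A[2][0] + B[0][0] = 1 + 4 = 5, A[2][1] + B[1][0] = 4 + -2 = 2, A[2][2] + B[2][0] = 1 + 0 = 1) = 1 (attained at k = 2)
  C[2][1] = min over k of (A[2][0] + B[0][1] = 1 + 4 = 5, A[2][1] + B[1][1] = 4 + -4 = 0, A[2][2] + B[2][1] = 1 + 1 = 2) = 0 (attained at k = 1)
  C[2][2] = min over k of (A[2][0] + B[0][2] = 1 + -5 = -4, A[2][1] + B[1][2] = 4 + -2 = 2, A[2][2] + B[2][2] = 1 + 0 = 1) = -4 (attained at k = 0)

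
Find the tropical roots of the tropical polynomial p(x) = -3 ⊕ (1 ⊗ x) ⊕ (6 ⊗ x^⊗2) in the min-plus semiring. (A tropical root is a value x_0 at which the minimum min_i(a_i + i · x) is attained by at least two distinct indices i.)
Roots: {-5, -4}

Each tropical root is a break point of the lower envelope of the lines y = a_i + i · x (there are 3 lines, with slopes 0, 1, ..., 2). Only the lines that attain the minimum somewhere contribute to roots; other lines are dominated. Here the surviving (envelope) indices are i = 2, i = 1, i = 0.
Intersections between consecutive envelope lines give the roots: for adjacent envelope indices i < j the intersection is x = (a_i − a_j) / (j − i). Reading off the sorted break points: {-5, -4}.
Verification: at each break x_0, at least two indices attain the minimum of min_i(a_i + i · x_0).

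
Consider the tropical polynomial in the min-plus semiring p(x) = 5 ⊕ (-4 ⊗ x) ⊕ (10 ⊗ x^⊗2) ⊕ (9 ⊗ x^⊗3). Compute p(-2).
p(-2) = -6

A tropical monomial a ⊗ x^⊗i evaluates to a + i · x. Evaluating each term at x = -2:
  Term 0 contributes 5 + 0 · -2 = 5
  Term 1 contributes -4 + 1 · -2 = -6
  Term 2 contributes 10 + 2 · -2 = 6
  Term 3 contributes 9 + 3 · -2 = 3
p(-2) = ⊕ of these = min[5, -6, 6, 3] = -6.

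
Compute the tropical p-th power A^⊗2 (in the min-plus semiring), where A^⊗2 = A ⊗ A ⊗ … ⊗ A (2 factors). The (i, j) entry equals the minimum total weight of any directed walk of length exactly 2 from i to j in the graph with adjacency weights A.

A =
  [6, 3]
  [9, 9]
A^⊗2 =
  [12, 9]
  [15, 12]

Each entry (A^⊗2)_ij equals the minimum over all length-2 walks i = v_0 → v_1 → … → v_2 = j of Σ_t A[v_t][v_{t+1}]. For example, for (i, j) = (0, 1) we minimise over 2 possible intermediate vertex sequences; the minimum is 9, attained along the walk 0 → 0 → 1.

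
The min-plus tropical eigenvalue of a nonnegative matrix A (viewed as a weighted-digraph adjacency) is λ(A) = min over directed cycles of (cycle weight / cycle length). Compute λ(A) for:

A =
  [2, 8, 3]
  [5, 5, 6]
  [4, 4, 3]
λ(A) = 2

Enumerate directed cycles and compute their means (weight / length). Sample:
  cycle 0 → 0: weight = 2, length = 1, mean = 2/1 ≈ 2.000
  cycle 1 → 1: weight = 5, length = 1, mean = 5/1 ≈ 5.000
  cycle 2 → 2: weight = 3, length = 1, mean = 3/1 ≈ 3.000
  cycle 0 → 1 → 0: weight = 13, length = 2, mean = 13/2 ≈ 6.500
  cycle 0 → 2 → 0: weight = 7, length = 2, mean = 7/2 ≈ 3.500
  cycle 1 → 0 → 1: weight = 13, length = 2, mean = 13/2 ≈ 6.500
Minimum mean = 2.000, attained e.g. along the cycle 0 → 0 with weight 2 and length 1. So λ(A) = 2/1 = 2.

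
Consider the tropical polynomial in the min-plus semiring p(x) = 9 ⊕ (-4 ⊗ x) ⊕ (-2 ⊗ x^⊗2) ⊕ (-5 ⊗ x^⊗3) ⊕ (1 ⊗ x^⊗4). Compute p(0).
p(0) = -5

A tropical monomial a ⊗ x^⊗i evaluates to a + i · x. Evaluating each term at x = 0:
  Term 0 contributes 9 + 0 · 0 = 9
  Term 1 contributes -4 + 1 · 0 = -4
  Term 2 contributes -2 + 2 · 0 = -2
  Term 3 contributes -5 + 3 · 0 = -5
  Term 4 contributes 1 + 4 · 0 = 1
p(0) = ⊕ of these = min[9, -4, -2, -5, 1] = -5.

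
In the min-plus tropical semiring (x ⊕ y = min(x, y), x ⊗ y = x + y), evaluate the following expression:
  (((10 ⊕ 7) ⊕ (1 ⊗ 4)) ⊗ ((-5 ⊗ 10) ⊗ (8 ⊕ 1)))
(((10 ⊕ 7) ⊕ (1 ⊗ 4)) ⊗ ((-5 ⊗ 10) ⊗ (8 ⊕ 1))) = 11

Expand innermost to outermost. Recall ⊕ takes the minimum of its arguments and ⊗ takes their sum. Working out the expression (((10 ⊕ 7) ⊕ (1 ⊗ 4)) ⊗ ((-5 ⊗ 10) ⊗ (8 ⊕ 1))) gives 11.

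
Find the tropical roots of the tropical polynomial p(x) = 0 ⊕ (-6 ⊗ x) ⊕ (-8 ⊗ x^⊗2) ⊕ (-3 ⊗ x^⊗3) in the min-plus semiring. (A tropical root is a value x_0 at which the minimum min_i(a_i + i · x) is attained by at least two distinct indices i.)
Roots: {-5, 2, 6}

Each tropical root is a break point of the lower envelope of the lines y = a_i + i · x (there are 4 lines, with slopes 0, 1, ..., 3). Only the lines that attain the minimum somewhere contribute to roots; other lines are dominated. Here the surviving (envelope) indices are i = 3, i = 2, i = 1, i = 0.
Intersections between consecutive envelope lines give the roots: for adjacent envelope indices i < j the intersection is x = (a_i − a_j) / (j − i). Reading off the sorted break points: {-5, 2, 6}.
Verification: at each break x_0, at least two indices attain the minimum of min_i(a_i + i · x_0).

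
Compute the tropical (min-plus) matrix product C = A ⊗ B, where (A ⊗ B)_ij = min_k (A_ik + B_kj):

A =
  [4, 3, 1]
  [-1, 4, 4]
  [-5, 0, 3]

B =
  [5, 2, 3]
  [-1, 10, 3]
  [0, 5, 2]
A ⊗ B =
  [1, 6, 3]
  [3, 1, 2]
  [-1, -3, -2]

Apply the min-plus product entry-by-entry:
  C[0][0] = min over k of (A[0][0] + B[0][0] = 4 + 5 = 9, A[0][1] + B[1][0] = 3 + -1 = 2, A[0][2] + B[2][0] = 1 + 0 = 1) = 1 (attained at k = 2)
  C[0][1] = min over k of (A[0][0] + B[0][1] = 4 + 2 = 6, A[0][1] + B[1][1] = 3 + 10 = 13, A[0][2] + B[2][1] = 1 + 5 = 6) = 6 (attained at k = 0)
  C[0][2] = min over k of (A[0][0] + B[0][2] = 4 + 3 = 7, A[0][1] + B[1][2] = 3 + 3 = 6, A[0][2] + B[2][2] = 1 + 2 = 3) = 3 (attained at k = 2)
  C[1][0] = min over k of (A[1][0] + B[0][0] = -1 + 5 = 4, A[1][1] + B[1][0] = 4 + -1 = 3, A[1][2] + B[2][0] = 4 + 0 = 4) = 3 (attained at k = 1)
  C[1][1] = min over k of (A[1][0] + B[0][1] = -1 + 2 = 1, A[1][1] + B[1][1] = 4 + 10 = 14, A[1][2] + B[2][1] = 4 + 5 = 9) = 1 (attained at k = 0)
  C[1][2] = min over k of (A[1][0] + B[0][2] = -1 + 3 = 2, A[1][1] + B[1][2] = 4 + 3 = 7, A[1][2] + B[2][2] = 4 + 2 = 6) = 2 (attained at k = 0)
  C[2][0] = min over k of (A[2][0] + B[0][0] = -5 + 5 = 0, A[2][1] + B[1][0] = 0 + -1 = -1, A[2][2] + B[2][0] = 3 + 0 = 3) = -1 (attained at k = 1)
  C[2][1] = min over k of (A[2][0] + B[0][1] = -5 + 2 = -3, A[2][1] + B[1][1] = 0 + 10 = 10, A[2][2] + B[2][1] = 3 + 5 = 8) = -3 (attained at k = 0)
  C[2][2] = min over k of (A[2][0] + B[0][2] = -5 + 3 = -2, A[2][1] + B[1][2] = 0 + 3 = 3, A[2][2] + B[2][2] = 3 + 2 = 5) = -2 (attained at k = 0)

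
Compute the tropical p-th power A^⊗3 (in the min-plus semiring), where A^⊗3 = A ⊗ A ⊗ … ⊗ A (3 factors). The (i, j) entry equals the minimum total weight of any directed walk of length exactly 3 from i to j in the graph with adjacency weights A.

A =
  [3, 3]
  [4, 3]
A^⊗3 =
  [9, 9]
  [10, 9]

Each entry (A^⊗3)_ij equals the minimum over all length-3 walks i = v_0 → v_1 → … → v_3 = j of Σ_t A[v_t][v_{t+1}]. For example, for (i, j) = (0, 1) we minimise over 4 possible intermediate vertex sequences; the minimum is 9, attained along the walk 0 → 0 → 0 → 1.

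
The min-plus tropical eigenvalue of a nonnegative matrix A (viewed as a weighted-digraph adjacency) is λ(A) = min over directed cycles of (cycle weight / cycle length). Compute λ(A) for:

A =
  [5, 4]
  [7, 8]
λ(A) = 5

Enumerate directed cycles and compute their means (weight / length). Sample:
  cycle 0 → 0: weight = 5, length = 1, mean = 5/1 ≈ 5.000
  cycle 1 → 1: weight = 8, length = 1, mean = 8/1 ≈ 8.000
  cycle 0 → 1 → 0: weight = 11, length = 2, mean = 11/2 ≈ 5.500
  cycle 1 → 0 → 1: weight = 11, length = 2, mean = 11/2 ≈ 5.500
Minimum mean = 5.000, attained e.g. along the cycle 0 → 0 with weight 5 and length 1. So λ(A) = 5/1 = 5.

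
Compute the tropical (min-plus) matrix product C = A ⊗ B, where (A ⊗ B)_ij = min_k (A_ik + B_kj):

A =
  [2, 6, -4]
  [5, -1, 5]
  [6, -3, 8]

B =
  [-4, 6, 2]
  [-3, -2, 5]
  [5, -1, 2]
A ⊗ B =
  [-2, -5, -2]
  [-4, -3, 4]
  [-6, -5, 2]

Apply the min-plus product entry-by-entry:
  C[0][0] = min over k of (A[0][0] + B[0][0] = 2 + -4 = -2, A[0][1] + B[1][0] = 6 + -3 = 3, A[0][2] + B[2][0] = -4 + 5 = 1) = -2 (attained at k = 0)
  C[0][1] = min over k of (A[0][0] + B[0][1] = 2 + 6 = 8, A[0][1] + B[1][1] = 6 + -2 = 4, A[0][2] + B[2][1] = -4 + -1 = -5) = -5 (attained at k = 2)
  C[0][2] = min over k of (A[0][0] + B[0][2] = 2 + 2 = 4, A[0][1] + B[1][2] = 6 + 5 = 11, A[0][2] + B[2][2] = -4 + 2 = -2) = -2 (attained at k = 2)
  C[1][0] = min over k of (A[1][0] + B[0][0] = 5 + -4 = 1, A[1][1] + B[1][0] = -1 + -3 = -4, A[1][2] + B[2][0] = 5 + 5 = 10) = -4 (attained at k = 1)
  C[1][1] = min over k of (A[1][0] + B[0][1] = 5 + 6 = 11, A[1][1] + B[1][1] = -1 + -2 = -3, A[1][2] + B[2][1] = 5 + -1 = 4) = -3 (attained at k = 1)
  C[1][2] = min over k of (A[1][0] + B[0][2] = 5 + 2 = 7, A[1][1] + B[1][2] = -1 + 5 = 4, A[1][2] + B[2][2] = 5 + 2 = 7) = 4 (attained at k = 1)
  C[2][0] = min over k of (A[2][0] + B[0][0] = 6 + -4 = 2, A[2][1] + B[1][0] = -3 + -3 = -6, A[2][2] + B[2][0] = 8 + 5 = 13) = -6 (attained at k = 1)
  C[2][1] = min over k of (A[2][0] + B[0][1] = 6 + 6 = 12, A[2][1] + B[1][1] = -3 + -2 = -5, A[2][2] + B[2][1] = 8 + -1 = 7) = -5 (attained at k = 1)
  C[2][2] = min over k of (A[2][0] + B[0][2] = 6 + 2 = 8, A[2][1] + B[1][2] = -3 + 5 = 2, A[2][2] + B[2][2] = 8 + 2 = 10) = 2 (attained at k = 1)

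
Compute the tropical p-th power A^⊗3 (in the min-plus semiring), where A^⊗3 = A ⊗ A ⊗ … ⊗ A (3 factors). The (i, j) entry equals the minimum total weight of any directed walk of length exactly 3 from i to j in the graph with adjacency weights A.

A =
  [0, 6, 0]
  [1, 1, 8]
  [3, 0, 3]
A^⊗3 =
  [0, 0, 0]
  [1, 1, 1]
  [1, 2, 1]

Each entry (A^⊗3)_ij equals the minimum over all length-3 walks i = v_0 → v_1 → … → v_3 = j of Σ_t A[v_t][v_{t+1}]. For example, for (i, j) = (0, 2) we minimise over 9 possible intermediate vertex sequences; the minimum is 0, attained along the walk 0 → 0 → 0 → 2.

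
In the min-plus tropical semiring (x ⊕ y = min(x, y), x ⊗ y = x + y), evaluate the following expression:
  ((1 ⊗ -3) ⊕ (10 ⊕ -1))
((1 ⊗ -3) ⊕ (10 ⊕ -1)) = -2

Expand innermost to outermost. Recall ⊕ takes the minimum of its arguments and ⊗ takes their sum. Working out the expression ((1 ⊗ -3) ⊕ (10 ⊕ -1)) gives -2.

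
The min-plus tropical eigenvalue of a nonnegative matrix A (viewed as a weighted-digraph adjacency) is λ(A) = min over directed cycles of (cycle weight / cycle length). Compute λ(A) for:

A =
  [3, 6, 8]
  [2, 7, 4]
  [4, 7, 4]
λ(A) = 3

Enumerate directed cycles and compute their means (weight / length). Sample:
  cycle 0 → 0: weight = 3, length = 1, mean = 3/1 ≈ 3.000
  cycle 1 → 1: weight = 7, length = 1, mean = 7/1 ≈ 7.000
  cycle 2 → 2: weight = 4, length = 1, mean = 4/1 ≈ 4.000
  cycle 0 → 1 → 0: weight = 8, length = 2, mean = 8/2 ≈ 4.000
  cycle 0 → 2 → 0: weight = 12, length = 2, mean = 12/2 ≈ 6.000
  cycle 1 → 0 → 1: weight = 8, length = 2, mean = 8/2 ≈ 4.000
Minimum mean = 3.000, attained e.g. along the cycle 0 → 0 with weight 3 and length 1. So λ(A) = 3/1 = 3.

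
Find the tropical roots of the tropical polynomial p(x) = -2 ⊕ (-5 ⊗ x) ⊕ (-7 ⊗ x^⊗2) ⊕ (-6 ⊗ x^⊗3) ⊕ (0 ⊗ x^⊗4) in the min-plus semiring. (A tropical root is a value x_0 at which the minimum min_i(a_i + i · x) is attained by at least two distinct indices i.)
Roots: {-6, -1, 2, 3}

Each tropical root is a break point of the lower envelope of the lines y = a_i + i · x (there are 5 lines, with slopes 0, 1, ..., 4). Only the lines that attain the minimum somewhere contribute to roots; other lines are dominated. Here the surviving (envelope) indices are i = 4, i = 3, i = 2, i = 1, i = 0.
Intersections between consecutive envelope lines give the roots: for adjacent envelope indices i < j the intersection is x = (a_i − a_j) / (j − i). Reading off the sorted break points: {-6, -1, 2, 3}.
Verification: at each break x_0, at least two indices attain the minimum of min_i(a_i + i · x_0).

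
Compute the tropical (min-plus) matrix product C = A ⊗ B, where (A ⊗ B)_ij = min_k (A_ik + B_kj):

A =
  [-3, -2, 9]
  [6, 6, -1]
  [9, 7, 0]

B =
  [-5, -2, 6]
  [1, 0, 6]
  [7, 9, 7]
A ⊗ B =
  [-8, -5, 3]
  [1, 4, 6]
  [4, 7, 7]

Apply the min-plus product entry-by-entry:
  C[0][0] = min over k of (A[0][0] + B[0][0] = -3 + -5 = -8, A[0][1] + B[1][0] = -2 + 1 = -1, A[0][2] + B[2][0] = 9 + 7 = 16) = -8 (attained at k = 0)
  C[0][1] = min over k of (A[0][0] + B[0][1] = -3 + -2 = -5, A[0][1] + B[1][1] = -2 + 0 = -2, A[0][2] + B[2][1] = 9 + 9 = 18) = -5 (attained at k = 0)
  C[0][2] = min over k of (A[0][0] + B[0][2] = -3 + 6 = 3, A[0][1] + B[1][2] = -2 + 6 = 4, A[0][2] + B[2][2] = 9 + 7 = 16) = 3 (attained at k = 0)
  C[1][0] = min over k of (A[1][0] + B[0][0] = 6 + -5 = 1, A[1][1] + B[1][0] = 6 + 1 = 7, A[1][2] + B[2][0] = -1 + 7 = 6) = 1 (attained at k = 0)
  C[1][1] = min over k of (A[1][0] + B[0][1] = 6 + -2 = 4, A[1][1] + B[1][1] = 6 + 0 = 6, A[1][2] + B[2][1] = -1 + 9 = 8) = 4 (attained at k = 0)
  C[1][2] = min over k of (A[1][0] + B[0][2] = 6 + 6 = 12, A[1][1] + B[1][2] = 6 + 6 = 12, A[1][2] + B[2][2] = -1 + 7 = 6) = 6 (attained at k = 2)
  C[2][0] = min over k of (A[2][0] + B[0][0] = 9 + -5 = 4, A[2][1] + B[1][0] = 7 + 1 = 8, A[2][2] + B[2][0] = 0 + 7 = 7) = 4 (attained at k = 0)
  C[2][1] = min over k of (A[2][0] + B[0][1] = 9 + -2 = 7, A[2][1] + B[1][1] = 7 + 0 = 7, A[2][2] + B[2][1] = 0 + 9 = 9) = 7 (attained at k = 0)
  C[2][2] = min over k of (A[2][0] + B[0][2] = 9 + 6 = 15, A[2][1] + B[1][2] = 7 + 6 = 13, A[2][2] + B[2][2] = 0 + 7 = 7) = 7 (attained at k = 2)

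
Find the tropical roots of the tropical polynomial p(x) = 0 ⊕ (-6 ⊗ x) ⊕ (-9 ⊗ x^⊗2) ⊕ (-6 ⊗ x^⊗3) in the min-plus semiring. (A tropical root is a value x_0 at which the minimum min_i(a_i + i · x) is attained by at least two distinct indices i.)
Roots: {-3, 3, 6}

Each tropical root is a break point of the lower envelope of the lines y = a_i + i · x (there are 4 lines, with slopes 0, 1, ..., 3). Only the lines that attain the minimum somewhere contribute to roots; other lines are dominated. Here the surviving (envelope) indices are i = 3, i = 2, i = 1, i = 0.
Intersections between consecutive envelope lines give the roots: for adjacent envelope indices i < j the intersection is x = (a_i − a_j) / (j − i). Reading off the sorted break points: {-3, 3, 6}.
Verification: at each break x_0, at least two indices attain the minimum of min_i(a_i + i · x_0).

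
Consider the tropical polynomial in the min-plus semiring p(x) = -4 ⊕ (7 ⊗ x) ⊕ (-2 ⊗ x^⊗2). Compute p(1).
p(1) = -4

A tropical monomial a ⊗ x^⊗i evaluates to a + i · x. Evaluating each term at x = 1:
  Term 0 contributes -4 + 0 · 1 = -4
  Term 1 contributes 7 + 1 · 1 = 8
  Term 2 contributes -2 + 2 · 1 = 0
p(1) = ⊕ of these = min[-4, 8, 0] = -4.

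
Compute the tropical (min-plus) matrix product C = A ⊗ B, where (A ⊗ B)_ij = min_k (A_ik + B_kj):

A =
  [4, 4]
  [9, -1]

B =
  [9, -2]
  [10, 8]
A ⊗ B =
  [13, 2]
  [9, 7]

Apply the min-plus product entry-by-entry:
  C[0][0] = min over k of (A[0][0] + B[0][0] = 4 + 9 = 13, A[0][1] + B[1][0] = 4 + 10 = 14) = 13 (attained at k = 0)
  C[0][1] = min over k of (A[0][0] + B[0][1] = 4 + -2 = 2, A[0][1] + B[1][1] = 4 + 8 = 12) = 2 (attained at k = 0)
  C[1][0] = min over k of (A[1][0] + B[0][0] = 9 + 9 = 18, A[1][1] + B[1][0] = -1 + 10 = 9) = 9 (attained at k = 1)
  C[1][1] = min over k of (A[1][0] + B[0][1] = 9 + -2 = 7, A[1][1] + B[1][1] = -1 + 8 = 7) = 7 (attained at k = 0)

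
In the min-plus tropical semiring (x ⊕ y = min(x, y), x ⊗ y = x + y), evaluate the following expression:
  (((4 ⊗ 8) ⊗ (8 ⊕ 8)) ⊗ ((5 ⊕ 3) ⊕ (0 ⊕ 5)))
(((4 ⊗ 8) ⊗ (8 ⊕ 8)) ⊗ ((5 ⊕ 3) ⊕ (0 ⊕ 5))) = 20

Expand innermost to outermost. Recall ⊕ takes the minimum of its arguments and ⊗ takes their sum. Working out the expression (((4 ⊗ 8) ⊗ (8 ⊕ 8)) ⊗ ((5 ⊕ 3) ⊕ (0 ⊕ 5))) gives 20.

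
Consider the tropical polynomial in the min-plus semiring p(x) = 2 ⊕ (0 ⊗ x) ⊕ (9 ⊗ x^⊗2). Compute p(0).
p(0) = 0

A tropical monomial a ⊗ x^⊗i evaluates to a + i · x. Evaluating each term at x = 0:
  Term 0 contributes 2 + 0 · 0 = 2
  Term 1 contributes 0 + 1 · 0 = 0
  Term 2 contributes 9 + 2 · 0 = 9
p(0) = ⊕ of these = min[2, 0, 9] = 0.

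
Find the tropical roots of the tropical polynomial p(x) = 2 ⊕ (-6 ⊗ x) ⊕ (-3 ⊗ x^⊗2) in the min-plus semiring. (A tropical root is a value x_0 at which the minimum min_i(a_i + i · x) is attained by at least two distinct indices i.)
Roots: {-3, 8}

Each tropical root is a break point of the lower envelope of the lines y = a_i + i · x (there are 3 lines, with slopes 0, 1, ..., 2). Only the lines that attain the minimum somewhere contribute to roots; other lines are dominated. Here the surviving (envelope) indices are i = 2, i = 1, i = 0.
Intersections between consecutive envelope lines give the roots: for adjacent envelope indices i < j the intersection is x = (a_i − a_j) / (j − i). Reading off the sorted break points: {-3, 8}.
Verification: at each break x_0, at least two indices attain the minimum of min_i(a_i + i · x_0).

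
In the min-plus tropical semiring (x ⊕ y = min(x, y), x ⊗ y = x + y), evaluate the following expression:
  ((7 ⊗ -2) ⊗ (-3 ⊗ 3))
((7 ⊗ -2) ⊗ (-3 ⊗ 3)) = 5

Expand innermost to outermost. Recall ⊕ takes the minimum of its arguments and ⊗ takes their sum. Working out the expression ((7 ⊗ -2) ⊗ (-3 ⊗ 3)) gives 5.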